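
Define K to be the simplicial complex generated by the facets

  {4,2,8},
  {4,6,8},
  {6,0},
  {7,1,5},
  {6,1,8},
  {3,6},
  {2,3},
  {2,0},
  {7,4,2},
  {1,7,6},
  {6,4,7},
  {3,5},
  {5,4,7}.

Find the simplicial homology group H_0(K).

Fix the vertex order 0 < 1 < 2 < 3 < 4 < 5 < 6 < 7 < 8 and write every simplex with vertices in increasing order. Then dim K = 2 and the simplices of K are:

  0-simplices (9): [0], [1], [2], [3], [4], [5], [6], [7], [8]
  1-simplices (19): [0,2], [0,6], [1,5], [1,6], [1,7], [1,8], [2,3], [2,4], [2,7], [2,8], [3,5], [3,6], [4,5], [4,6], [4,7], [4,8], [5,7], [6,7], [6,8]
  2-simplices (8): [1,5,7], [1,6,7], [1,6,8], [2,4,7], [2,4,8], [4,5,7], [4,6,7], [4,6,8]

giving chain groups C_0 ≅ Z^9, C_1 ≅ Z^19, C_2 ≅ Z^8.

∂_1: C_1 → C_0 sends each edge [p,q] (with p < q) to q − p.
As a 9×19 matrix over Z this has rank 8, with invariant factors (1,1,1,1,1,1,1,1).

The boundary map ∂_2: C_2 → C_1 sends each 2-simplex [p,q,r] to [q,r] − [p,r] + [p,q]. For instance
  ∂[2,4,7] = [4,7] − [2,7] + [2,4],
  ∂[4,6,8] = [6,8] − [4,8] + [4,6].
This gives a 19×8 integer matrix of rank 8; reducing to Smith normal form yields diagonal entries (1,1,1,1,1,1,1,1).

Reading off H_k = ker ∂_k / im ∂_{k+1}:

  H_0: rank C_0 − rank ∂_1 = 9 − 8 = 1, and the invariant factors of ∂_1 are all 1, so H_0 ≅ Z.

H_0 = Z.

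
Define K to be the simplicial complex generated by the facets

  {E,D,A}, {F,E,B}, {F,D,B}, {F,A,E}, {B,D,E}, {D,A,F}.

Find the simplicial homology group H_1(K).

Take the total order A < B < D < E < F on the vertex set. Then K (dimension 2) consists of the simplices:

  0-simplices (5): A, B, D, E, F
  1-simplices (9): AD, AE, AF, BD, BE, BF, DE, DF, EF
  2-simplices (6): ADE, ADF, AEF, BDE, BDF, BEF

giving chain groups C_0 ≅ Z^5, C_1 ≅ Z^9, C_2 ≅ Z^6.

The boundary map ∂_1: C_1 → C_0 sends each edge [p,q] (with p < q) to q − p.
The 5×9 boundary matrix has rank 4 and Smith normal form diag(1,1,1,1).

∂_2: C_2 → C_1 maps a triangle to the signed sum of its edges. For instance
  ∂AEF = EF − AF + AE,
  ∂BDF = DF − BF + BD.
The 9×6 boundary matrix has rank 5 and Smith normal form diag(1,1,1,1,1).

Computing H_k = (kernel of ∂_k) / (image of ∂_{k+1}):

  H_1: rank ker ∂_1 − rank ∂_2 = (9 − 4) − 5 = 0, and the invariant factors of ∂_2 are all 1, so H_1 ≅ 0.

H_1 ≅ 0.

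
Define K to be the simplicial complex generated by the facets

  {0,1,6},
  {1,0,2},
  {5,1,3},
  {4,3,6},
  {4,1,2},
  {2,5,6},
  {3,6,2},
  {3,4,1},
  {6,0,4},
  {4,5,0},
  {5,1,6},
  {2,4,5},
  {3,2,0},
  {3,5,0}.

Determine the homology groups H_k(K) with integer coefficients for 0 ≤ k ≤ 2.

H_0 ≅ Z,  H_1 ≅ Z^2,  H_2 ≅ Z.

Take the total order 0 < 1 < 2 < 3 < 4 < 5 < 6 on the vertex set. Then K (dimension 2) consists of the simplices:

  0-simplices (7): [0], [1], [2], [3], [4], [5], [6]
  1-simplices (21): [0,1], [0,2], [0,3], [0,4], [0,5], [0,6], [1,2], [1,3], [1,4], [1,5], [1,6], [2,3], [2,4], [2,5], [2,6], [3,4], [3,5], [3,6], [4,5], [4,6], [5,6]
  2-simplices (14): [0,1,2], [0,1,6], [0,2,3], [0,3,5], [0,4,5], [0,4,6], [1,2,4], [1,3,4], [1,3,5], [1,5,6], [2,3,6], [2,4,5], [2,5,6], [3,4,6]

Hence C_0 ≅ Z^7, C_1 ≅ Z^21, C_2 ≅ Z^14.

Boundary ∂_1: C_1 → C_0 sends each edge [p,q] (with p < q) to q − p.
The 7×21 boundary matrix has rank 6 and Smith normal form diag(1,1,1,1,1,1).

The boundary map ∂_2: C_2 → C_1 sends each 2-simplex [p,q,r] to [q,r] − [p,r] + [p,q]. For instance
  ∂[3,4,6] = [4,6] − [3,6] + [3,4],
  ∂[0,1,6] = [1,6] − [0,6] + [0,1].
As a 21×14 matrix over Z this has rank 13, with invariant factors (1,1,1,1,1,1,1,1,1,1,1,1,1).

Now H_k = ker ∂_k / im ∂_{k+1}, so:

  H_0: rank C_0 − rank ∂_1 = 7 − 6 = 1, and the invariant factors of ∂_1 are all 1, so H_0 = Z.
  H_1: rank ker ∂_1 − rank ∂_2 = (21 − 6) − 13 = 2, and the invariant factors of ∂_2 are all 1, so H_1 = Z^2.
  H_2: rank ker ∂_2 − rank ∂_3 = (14 − 13) − 0 = 1, and there is no ∂_3, so H_2 = Z.

(K is a triangulation of the torus T^2.)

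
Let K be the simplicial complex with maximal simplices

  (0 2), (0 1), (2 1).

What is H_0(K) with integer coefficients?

Order the vertices as 0 < 1 < 2. Listing each simplex with vertices in this order, K has dimension 1 with simplices:

  0-simplices (3): [0], [1], [2]
  1-simplices (3): [0,1], [0,2], [1,2]

giving chain groups C_0 ≅ Z^3, C_1 ≅ Z^3.

∂_1: C_1 → C_0 maps an edge to its endpoints' difference, ∂[p,q] = q − p. For instance
  ∂[1,2] = [2] − [1].
This gives a 3×3 integer matrix of rank 2; reducing to Smith normal form yields diagonal entries (1,1).

Computing H_k = (kernel of ∂_k) / (image of ∂_{k+1}):

  H_0: rank C_0 − rank ∂_1 = 3 − 2 = 1, and the invariant factors of ∂_1 are all 1, so H_0 ≅ Z.

H_0 = Z.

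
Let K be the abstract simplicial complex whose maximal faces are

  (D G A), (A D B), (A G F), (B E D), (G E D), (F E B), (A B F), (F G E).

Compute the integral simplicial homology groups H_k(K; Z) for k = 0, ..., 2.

Fix the vertex order A < B < D < E < F < G and write every simplex with vertices in increasing order. Then dim K = 2 and the simplices of K are:

  0-simplices (6): A, B, D, E, F, G
  1-simplices (12): AB, AD, AF, AG, BD, BE, BF, DE, DG, EF, EG, FG
  2-simplices (8): ABD, ABF, ADG, AFG, BDE, BEF, DEG, EFG

giving chain groups C_0 ≅ Z^6, C_1 ≅ Z^12, C_2 ≅ Z^8.

Boundary ∂_1: C_1 → C_0 sends each edge [p,q] (with p < q) to q − p. For instance
  ∂BE = E − B.
The resulting 6×12 matrix has rank 5, and its Smith normal form has invariant factors (1,1,1,1,1).

The boundary map ∂_2: C_2 → C_1 maps a triangle to the signed sum of its edges. For instance
  ∂ABD = BD − AD + AB,
  ∂BEF = EF − BF + BE.
As a 12×8 matrix over Z this has rank 7, with invariant factors (1,1,1,1,1,1,1).

Reading off H_k = ker ∂_k / im ∂_{k+1}:

  H_0: rank C_0 − rank ∂_1 = 6 − 5 = 1, and the invariant factors of ∂_1 are all 1, so H_0 = Z.
  H_1: rank ker ∂_1 − rank ∂_2 = (12 − 5) − 7 = 0, and the invariant factors of ∂_2 are all 1, so H_1 = 0.
  H_2: rank ker ∂_2 − rank ∂_3 = (8 − 7) − 0 = 1, and there is no ∂_3, so H_2 = Z.

H_0 = Z,  H_1 = 0,  H_2 = Z.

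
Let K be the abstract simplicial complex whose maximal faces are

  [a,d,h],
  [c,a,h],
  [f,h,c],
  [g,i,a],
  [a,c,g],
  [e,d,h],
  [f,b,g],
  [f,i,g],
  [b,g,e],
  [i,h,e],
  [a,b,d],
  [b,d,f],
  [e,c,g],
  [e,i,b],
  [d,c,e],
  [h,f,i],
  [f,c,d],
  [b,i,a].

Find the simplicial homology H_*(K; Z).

We work with the vertex ordering a < b < c < d < e < f < g < h < i. The simplices of K, each written with vertices in increasing order, are:

  0-simplices (9): a, b, c, d, e, f, g, h, i
  1-simplices (27): ab, ac, ad, ag, ah, ai, bd, be, bf, bg, bi, cd, ce, cf, cg, ch, de, df, dh, eg, eh, ei, fg, fh, fi, gi, hi
  2-simplices (18): abd, abi, acg, ach, adh, agi, bdf, beg, bei, bfg, cde, cdf, ceg, cfh, deh, ehi, fgi, fhi

Hence C_0 ≅ Z^9, C_1 ≅ Z^27, C_2 ≅ Z^18.

∂_1: C_1 → C_0 maps an edge to its endpoints' difference, ∂[p,q] = q − p. For instance
  ∂ad = d − a.
The 9×27 boundary matrix has rank 8 and Smith normal form diag(1,1,1,1,1,1,1,1).

The boundary map ∂_2: C_2 → C_1 maps a triangle to the signed sum of its edges. For instance
  ∂abd = bd − ad + ab,
  ∂fhi = hi − fi + fh.
The 27×18 boundary matrix has rank 18 and Smith normal form diag(1,1,1,1,1,1,1,1,1,1,1,1,1,1,1,1,1,2).

Reading off H_k = ker ∂_k / im ∂_{k+1}:

  H_0: rank C_0 − rank ∂_1 = 9 − 8 = 1, and the invariant factors of ∂_1 are all 1, so H_0 ≅ Z.
  H_1: rank ker ∂_1 − rank ∂_2 = (27 − 8) − 18 = 1, and ∂_2 has invariant factor 2 > 1, so H_1 ≅ Z ⊕ Z/2.
  H_2: rank ker ∂_2 − rank ∂_3 = (18 − 18) − 0 = 0, and there is no ∂_3, so H_2 ≅ 0.

H_0 = Z,  H_1 = Z ⊕ Z/2,  H_2 = 0.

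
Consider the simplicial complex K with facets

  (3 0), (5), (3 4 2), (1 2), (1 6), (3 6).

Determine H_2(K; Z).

H_2 = 0.

Fix the vertex order 0 < 1 < 2 < 3 < 4 < 5 < 6 and write every simplex with vertices in increasing order. Then dim K = 2 and the simplices of K are:

  0-simplices (7): [0], [1], [2], [3], [4], [5], [6]
  1-simplices (7): [0,3], [1,2], [1,6], [2,3], [2,4], [3,4], [3,6]
  2-simplices (1): [2,3,4]

Hence C_0 ≅ Z^7, C_1 ≅ Z^7, C_2 ≅ Z^1.

∂_1: C_1 → C_0 sends each edge [p,q] (with p < q) to q − p.
This gives a 7×7 integer matrix of rank 5; reducing to Smith normal form yields diagonal entries (1,1,1,1,1).

∂_2: C_2 → C_1 acts by ∂[p,q,r] = [q,r] − [p,r] + [p,q]. For instance
  ∂[2,3,4] = [3,4] − [2,4] + [2,3].
This gives a 7×1 integer matrix of rank 1; reducing to Smith normal form yields diagonal entries (1).

From H_k ≅ ker(∂_k) / im(∂_{k+1}) we obtain:

  H_2: rank ker ∂_2 − rank ∂_3 = (1 − 1) − 0 = 0, and there is no ∂_3, so H_2 ≅ 0.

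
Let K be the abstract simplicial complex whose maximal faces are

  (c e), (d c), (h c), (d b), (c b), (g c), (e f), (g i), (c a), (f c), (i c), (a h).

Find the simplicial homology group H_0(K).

Order the vertices as a < b < c < d < e < f < g < h < i. Listing each simplex with vertices in this order, K has dimension 1 with simplices:

  0-simplices (9): a, b, c, d, e, f, g, h, i
  1-simplices (12): ac, ah, bc, bd, cd, ce, cf, cg, ch, ci, ef, gi

so the chain groups are C_0 ≅ Z^9, C_1 ≅ Z^12.

Boundary ∂_1: C_1 → C_0 maps an edge to its endpoints' difference, ∂[p,q] = q − p. For instance
  ∂ac = c − a.
The 9×12 boundary matrix has rank 8 and Smith normal form diag(1,1,1,1,1,1,1,1).

Now H_k = ker ∂_k / im ∂_{k+1}, so:

  H_0: rank C_0 − rank ∂_1 = 9 − 8 = 1, and the invariant factors of ∂_1 are all 1, so H_0 = Z.

H_0 = Z.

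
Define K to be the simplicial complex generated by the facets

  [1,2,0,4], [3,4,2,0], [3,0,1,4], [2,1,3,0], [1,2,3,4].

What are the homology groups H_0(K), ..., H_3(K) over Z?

K has 5 vertices, 10 edges, 10 triangles, 5 3-simplices.
rank ∂_0 = 0, rank ∂_1 = 4 ⇒ b_0 = 5 − 0 − 4 = 1; all invariant factors of ∂_1 are 1 so no torsion. So H_0 = Z.
rank ∂_1 = 4, rank ∂_2 = 6 ⇒ b_1 = 10 − 4 − 6 = 0; all invariant factors of ∂_2 are 1 so no torsion. So H_1 = 0.
rank ∂_2 = 6, rank ∂_3 = 4 ⇒ b_2 = 10 − 6 − 4 = 0; all invariant factors of ∂_3 are 1 so no torsion. So H_2 = 0.
rank ∂_3 = 4, rank ∂_4 = 0 ⇒ b_3 = 5 − 4 − 0 = 1. So H_3 = Z.

H_0 ≅ Z,  H_1 = 0,  H_2 = 0,  H_3 ≅ Z.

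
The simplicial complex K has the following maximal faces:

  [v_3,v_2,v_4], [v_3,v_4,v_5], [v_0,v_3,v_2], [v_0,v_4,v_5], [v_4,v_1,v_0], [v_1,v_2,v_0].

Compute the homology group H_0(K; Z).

H_0 ≅ Z.

K has 6 vertices, 12 edges, 6 triangles.
rank ∂_0 = 0, rank ∂_1 = 5 ⇒ b_0 = 6 − 0 − 5 = 1; all invariant factors of ∂_1 are 1 so no torsion. So H_0 = Z.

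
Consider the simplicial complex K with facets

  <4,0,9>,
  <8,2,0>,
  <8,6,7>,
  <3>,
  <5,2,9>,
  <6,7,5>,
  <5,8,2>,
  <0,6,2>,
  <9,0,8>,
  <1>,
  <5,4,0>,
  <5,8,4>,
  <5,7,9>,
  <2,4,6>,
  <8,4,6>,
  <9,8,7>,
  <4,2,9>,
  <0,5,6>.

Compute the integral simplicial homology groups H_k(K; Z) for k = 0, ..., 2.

H_0 ≅ Z^3,  H_1 ≅ Z^2,  H_2 ≅ Z.

Order the vertices as 0 < 1 < 2 < 3 < 4 < 5 < 6 < 7 < 8 < 9. Listing each simplex with vertices in this order, K has dimension 2 with simplices:

  0-simplices (10): [0], [1], [2], [3], [4], [5], [6], [7], [8], [9]
  1-simplices (24): (24 of them)
  2-simplices (16): [0,2,6], [0,2,8], [0,4,5], [0,4,9], [0,5,6], [0,8,9], [2,4,6], [2,4,9], [2,5,8], [2,5,9], [4,5,8], [4,6,8], [5,6,7], [5,7,9], [6,7,8], [7,8,9]

so the chain groups are C_0 ≅ Z^10, C_1 ≅ Z^24, C_2 ≅ Z^16.

The boundary map ∂_1: C_1 → C_0 sends each edge [p,q] (with p < q) to q − p. For instance
  ∂[7,8] = [8] − [7].
This gives a 10×24 integer matrix of rank 7; reducing to Smith normal form yields diagonal entries (1,1,1,1,1,1,1).

∂_2: C_2 → C_1 acts by ∂[p,q,r] = [q,r] − [p,r] + [p,q]. For instance
  ∂[0,2,6] = [2,6] − [0,6] + [0,2],
  ∂[4,5,8] = [5,8] − [4,8] + [4,5].
The resulting 24×16 matrix has rank 15, and its Smith normal form has invariant factors (1,1,1,1,1,1,1,1,1,1,1,1,1,1,1).

From H_k ≅ ker(∂_k) / im(∂_{k+1}) we obtain:

  H_0: rank C_0 − rank ∂_1 = 10 − 7 = 3, and the invariant factors of ∂_1 are all 1, so H_0 ≅ Z^3.
  H_1: rank ker ∂_1 − rank ∂_2 = (24 − 7) − 15 = 2, and the invariant factors of ∂_2 are all 1, so H_1 ≅ Z^2.
  H_2: rank ker ∂_2 − rank ∂_3 = (16 − 15) − 0 = 1, and there is no ∂_3, so H_2 ≅ Z.

As a check, the Euler characteristic is 10 − 24 + 16 = 2, which agrees with 3 − 2 + 1 = 2.
(K is a triangulation of the disjoint union of the torus T^2 and a set of 2 points.)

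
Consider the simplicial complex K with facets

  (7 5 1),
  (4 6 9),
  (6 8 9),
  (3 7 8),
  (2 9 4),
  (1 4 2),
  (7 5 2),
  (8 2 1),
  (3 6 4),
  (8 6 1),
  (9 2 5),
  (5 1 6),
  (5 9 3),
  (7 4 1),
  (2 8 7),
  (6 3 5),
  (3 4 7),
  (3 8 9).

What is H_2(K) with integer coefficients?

Take the total order 1 < 2 < 3 < 4 < 5 < 6 < 7 < 8 < 9 on the vertex set. Then K (dimension 2) consists of the simplices:

  0-simplices (9): [1], [2], [3], [4], [5], [6], [7], [8], [9]
  1-simplices (27): (27 of them)
  2-simplices (18): [1,2,4], [1,2,8], [1,4,7], [1,5,6], [1,5,7], [1,6,8], [2,4,9], [2,5,7], [2,5,9], [2,7,8], [3,4,6], [3,4,7], [3,5,6], [3,5,9], [3,7,8], [3,8,9], [4,6,9], [6,8,9]

so the chain groups are C_0 ≅ Z^9, C_1 ≅ Z^27, C_2 ≅ Z^18.

Boundary ∂_1: C_1 → C_0 sends each edge [p,q] (with p < q) to q − p.
This gives a 9×27 integer matrix of rank 8; reducing to Smith normal form yields diagonal entries (1,1,1,1,1,1,1,1).

Boundary ∂_2: C_2 → C_1 sends each 2-simplex [p,q,r] to [q,r] − [p,r] + [p,q]. For instance
  ∂[3,4,6] = [4,6] − [3,6] + [3,4],
  ∂[2,5,7] = [5,7] − [2,7] + [2,5].
The resulting 27×18 matrix has rank 18, and its Smith normal form has invariant factors (1,1,1,1,1,1,1,1,1,1,1,1,1,1,1,1,1,2).

Computing H_k = (kernel of ∂_k) / (image of ∂_{k+1}):

  H_2: rank ker ∂_2 − rank ∂_3 = (18 − 18) − 0 = 0, and there is no ∂_3, so H_2 ≅ 0.

(K is a triangulation of the Klein bottle.)

H_2 ≅ 0.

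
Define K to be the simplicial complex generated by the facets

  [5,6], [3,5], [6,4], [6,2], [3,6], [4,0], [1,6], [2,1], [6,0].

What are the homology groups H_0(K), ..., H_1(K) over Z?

We work with the vertex ordering 0 < 1 < 2 < 3 < 4 < 5 < 6. The simplices of K, each written with vertices in increasing order, are:

  0-simplices (7): [0], [1], [2], [3], [4], [5], [6]
  1-simplices (9): [0,4], [0,6], [1,2], [1,6], [2,6], [3,5], [3,6], [4,6], [5,6]

Hence C_0 ≅ Z^7, C_1 ≅ Z^9.

Boundary ∂_1: C_1 → C_0 maps an edge to its endpoints' difference, ∂[p,q] = q − p. For instance
  ∂[0,6] = [6] − [0].
As a 7×9 matrix over Z this has rank 6, with invariant factors (1,1,1,1,1,1).

Computing H_k = (kernel of ∂_k) / (image of ∂_{k+1}):

  H_0: rank C_0 − rank ∂_1 = 7 − 6 = 1, and the invariant factors of ∂_1 are all 1, so H_0 ≅ Z.
  H_1: rank ker ∂_1 − rank ∂_2 = (9 − 6) − 0 = 3, and there is no ∂_2, so H_1 ≅ Z^3.

H_0 ≅ Z,  H_1 ≅ Z^3.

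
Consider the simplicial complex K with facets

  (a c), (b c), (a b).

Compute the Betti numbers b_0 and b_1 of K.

Order the vertices as a < b < c. Listing each simplex with vertices in this order, K has dimension 1 with simplices:

  0-simplices (3): a, b, c
  1-simplices (3): ab, ac, bc

Hence C_0 ≅ Z^3, C_1 ≅ Z^3.

Boundary ∂_1: C_1 → C_0 maps an edge to its endpoints' difference, ∂[p,q] = q − p.
The resulting 3×3 matrix has rank 2, and its Smith normal form has invariant factors (1,1).

Computing H_k = (kernel of ∂_k) / (image of ∂_{k+1}):

  H_0: rank C_0 − rank ∂_1 = 3 − 2 = 1, and the invariant factors of ∂_1 are all 1, so H_0 = Z.
  H_1: rank ker ∂_1 − rank ∂_2 = (3 − 2) − 0 = 1, and there is no ∂_2, so H_1 = Z.

Hence the Betti numbers are b_0 = 1, b_1 = 1.

b_0 = 1, b_1 = 1.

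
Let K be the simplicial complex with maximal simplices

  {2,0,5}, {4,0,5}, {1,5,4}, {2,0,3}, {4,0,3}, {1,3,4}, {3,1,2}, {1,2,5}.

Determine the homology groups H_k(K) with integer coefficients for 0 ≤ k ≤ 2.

H_0 = Z,  H_1 = 0,  H_2 = Z.

Order the vertices as 0 < 1 < 2 < 3 < 4 < 5. Listing each simplex with vertices in this order, K has dimension 2 with simplices:

  0-simplices (6): [0], [1], [2], [3], [4], [5]
  1-simplices (12): [0,2], [0,3], [0,4], [0,5], [1,2], [1,3], [1,4], [1,5], [2,3], [2,5], [3,4], [4,5]
  2-simplices (8): [0,2,3], [0,2,5], [0,3,4], [0,4,5], [1,2,3], [1,2,5], [1,3,4], [1,4,5]

Hence C_0 ≅ Z^6, C_1 ≅ Z^12, C_2 ≅ Z^8.

Boundary ∂_1: C_1 → C_0 is given by ∂[p,q] = [q] − [p]. For instance
  ∂[1,2] = [2] − [1].
As a 6×12 matrix over Z this has rank 5, with invariant factors (1,1,1,1,1).

∂_2: C_2 → C_1 acts by ∂[p,q,r] = [q,r] − [p,r] + [p,q]. For instance
  ∂[1,2,3] = [2,3] − [1,3] + [1,2],
  ∂[0,4,5] = [4,5] − [0,5] + [0,4].
This gives a 12×8 integer matrix of rank 7; reducing to Smith normal form yields diagonal entries (1,1,1,1,1,1,1).

From H_k ≅ ker(∂_k) / im(∂_{k+1}) we obtain:

  H_0: rank C_0 − rank ∂_1 = 6 − 5 = 1, and the invariant factors of ∂_1 are all 1, so H_0 ≅ Z.
  H_1: rank ker ∂_1 − rank ∂_2 = (12 − 5) − 7 = 0, and the invariant factors of ∂_2 are all 1, so H_1 ≅ 0.
  H_2: rank ker ∂_2 − rank ∂_3 = (8 − 7) − 0 = 1, and there is no ∂_3, so H_2 ≅ Z.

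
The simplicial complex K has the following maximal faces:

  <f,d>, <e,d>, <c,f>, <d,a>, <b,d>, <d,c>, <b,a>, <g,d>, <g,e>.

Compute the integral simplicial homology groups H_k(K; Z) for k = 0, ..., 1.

Fix the vertex order a < b < c < d < e < f < g and write every simplex with vertices in increasing order. Then dim K = 1 and the simplices of K are:

  0-simplices (7): a, b, c, d, e, f, g
  1-simplices (9): ab, ad, bd, cd, cf, de, df, dg, eg

giving chain groups C_0 ≅ Z^7, C_1 ≅ Z^9.

∂_1: C_1 → C_0 is given by ∂[p,q] = [q] − [p].
This gives a 7×9 integer matrix of rank 6; reducing to Smith normal form yields diagonal entries (1,1,1,1,1,1).

Now H_k = ker ∂_k / im ∂_{k+1}, so:

  H_0: rank C_0 − rank ∂_1 = 7 − 6 = 1, and the invariant factors of ∂_1 are all 1, so H_0 ≅ Z.
  H_1: rank ker ∂_1 − rank ∂_2 = (9 − 6) − 0 = 3, and there is no ∂_2, so H_1 ≅ Z^3.

As a check, the Euler characteristic is 7 − 9 = -2, which agrees with 1 − 3 = -2.

H_0 ≅ Z,  H_1 ≅ Z^3.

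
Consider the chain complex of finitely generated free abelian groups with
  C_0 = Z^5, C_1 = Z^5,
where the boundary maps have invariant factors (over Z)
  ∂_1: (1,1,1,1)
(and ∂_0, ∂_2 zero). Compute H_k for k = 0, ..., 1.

H_0: b_0 = 5 − 0 − 4 = 1; torsion from ∂_1 factors > 1: none. So H_0 ≅ Z.
H_1: b_1 = 5 − 4 − 0 = 1; torsion from ∂_2 factors > 1: none. So H_1 ≅ Z.

H_0 ≅ Z,  H_1 ≅ Z.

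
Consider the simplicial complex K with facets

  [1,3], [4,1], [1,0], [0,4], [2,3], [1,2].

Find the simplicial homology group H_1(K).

We work with the vertex ordering 0 < 1 < 2 < 3 < 4. The simplices of K, each written with vertices in increasing order, are:

  0-simplices (5): [0], [1], [2], [3], [4]
  1-simplices (6): [0,1], [0,4], [1,2], [1,3], [1,4], [2,3]

Hence C_0 ≅ Z^5, C_1 ≅ Z^6.

Boundary ∂_1: C_1 → C_0 sends each edge [p,q] (with p < q) to q − p. For instance
  ∂[0,4] = [4] − [0].
As a 5×6 matrix over Z this has rank 4, with invariant factors (1,1,1,1).

Computing H_k = (kernel of ∂_k) / (image of ∂_{k+1}):

  H_1: rank ker ∂_1 − rank ∂_2 = (6 − 4) − 0 = 2, and there is no ∂_2, so H_1 = Z^2.

(K is a triangulation of a wedge of 2 circles.)

H_1 ≅ Z^2.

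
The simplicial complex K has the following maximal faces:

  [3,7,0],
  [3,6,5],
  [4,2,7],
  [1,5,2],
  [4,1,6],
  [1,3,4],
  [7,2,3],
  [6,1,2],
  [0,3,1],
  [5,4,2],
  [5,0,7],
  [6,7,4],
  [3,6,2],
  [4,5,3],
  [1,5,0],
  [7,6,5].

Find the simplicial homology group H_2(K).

H_2 = Z.

K has 8 vertices, 24 edges, 16 triangles.
rank ∂_2 = 15, rank ∂_3 = 0 ⇒ b_2 = 16 − 15 − 0 = 1. So H_2 ≅ Z.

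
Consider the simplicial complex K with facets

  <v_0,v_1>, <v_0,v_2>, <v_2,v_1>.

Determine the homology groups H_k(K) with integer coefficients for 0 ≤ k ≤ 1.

Order the vertices as v_0 < v_1 < v_2. Listing each simplex with vertices in this order, K has dimension 1 with simplices:

  0-simplices (3): [v_0], [v_1], [v_2]
  1-simplices (3): [v_0,v_1], [v_0,v_2], [v_1,v_2]

giving chain groups C_0 ≅ Z^3, C_1 ≅ Z^3.

Boundary ∂_1: C_1 → C_0 maps an edge to its endpoints' difference, ∂[p,q] = q − p. For instance
  ∂[v_0,v_2] = [v_2] − [v_0].
The resulting 3×3 matrix has rank 2, and its Smith normal form has invariant factors (1,1).

Computing H_k = (kernel of ∂_k) / (image of ∂_{k+1}):

  H_0: rank C_0 − rank ∂_1 = 3 − 2 = 1, and the invariant factors of ∂_1 are all 1, so H_0 ≅ Z.
  H_1: rank ker ∂_1 − rank ∂_2 = (3 − 2) − 0 = 1, and there is no ∂_2, so H_1 ≅ Z.

(K is a triangulation of the circle S^1.)

H_0 ≅ Z,  H_1 ≅ Z.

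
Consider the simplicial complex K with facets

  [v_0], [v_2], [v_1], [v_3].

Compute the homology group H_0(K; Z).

We work with the vertex ordering v_0 < v_1 < v_2 < v_3. The simplices of K, each written with vertices in increasing order, are:

  0-simplices (4): [v_0], [v_1], [v_2], [v_3]

so the chain groups are C_0 ≅ Z^4.

Reading off H_k = ker ∂_k / im ∂_{k+1}:

  H_0: rank C_0 − rank ∂_1 = 4 − 0 = 4, and there is no ∂_1, so H_0 ≅ Z^4.

H_0 ≅ Z^4.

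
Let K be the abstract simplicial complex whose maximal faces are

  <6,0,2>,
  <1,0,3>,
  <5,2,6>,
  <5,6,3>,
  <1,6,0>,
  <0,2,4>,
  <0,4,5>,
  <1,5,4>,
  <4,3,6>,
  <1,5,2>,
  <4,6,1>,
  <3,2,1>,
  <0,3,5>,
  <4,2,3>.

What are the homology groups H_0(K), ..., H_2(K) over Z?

H_0 = Z,  H_1 = Z^2,  H_2 = Z.

Take the total order 0 < 1 < 2 < 3 < 4 < 5 < 6 on the vertex set. Then K (dimension 2) consists of the simplices:

  0-simplices (7): [0], [1], [2], [3], [4], [5], [6]
  1-simplices (21): [0,1], [0,2], [0,3], [0,4], [0,5], [0,6], [1,2], [1,3], [1,4], [1,5], [1,6], [2,3], [2,4], [2,5], [2,6], [3,4], [3,5], [3,6], [4,5], [4,6], [5,6]
  2-simplices (14): [0,1,3], [0,1,6], [0,2,4], [0,2,6], [0,3,5], [0,4,5], [1,2,3], [1,2,5], [1,4,5], [1,4,6], [2,3,4], [2,5,6], [3,4,6], [3,5,6]

Hence C_0 ≅ Z^7, C_1 ≅ Z^21, C_2 ≅ Z^14.

∂_1: C_1 → C_0 maps an edge to its endpoints' difference, ∂[p,q] = q − p. For instance
  ∂[5,6] = [6] − [5].
As a 7×21 matrix over Z this has rank 6, with invariant factors (1,1,1,1,1,1).

Boundary ∂_2: C_2 → C_1 sends each 2-simplex [p,q,r] to [q,r] − [p,r] + [p,q]. For instance
  ∂[2,3,4] = [3,4] − [2,4] + [2,3],
  ∂[1,4,6] = [4,6] − [1,6] + [1,4].
The 21×14 boundary matrix has rank 13 and Smith normal form diag(1,1,1,1,1,1,1,1,1,1,1,1,1).

Reading off H_k = ker ∂_k / im ∂_{k+1}:

  H_0: rank C_0 − rank ∂_1 = 7 − 6 = 1, and the invariant factors of ∂_1 are all 1, so H_0 = Z.
  H_1: rank ker ∂_1 − rank ∂_2 = (21 − 6) − 13 = 2, and the invariant factors of ∂_2 are all 1, so H_1 = Z^2.
  H_2: rank ker ∂_2 − rank ∂_3 = (14 − 13) − 0 = 1, and there is no ∂_3, so H_2 = Z.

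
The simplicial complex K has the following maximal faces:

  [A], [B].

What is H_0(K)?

H_0 ≅ Z^2.

Fix the vertex order A < B and write every simplex with vertices in increasing order. Then dim K = 0 and the simplices of K are:

  0-simplices (2): A, B

giving chain groups C_0 ≅ Z^2.

Computing H_k = (kernel of ∂_k) / (image of ∂_{k+1}):

  H_0: rank C_0 − rank ∂_1 = 2 − 0 = 2, and there is no ∂_1, so H_0 = Z^2.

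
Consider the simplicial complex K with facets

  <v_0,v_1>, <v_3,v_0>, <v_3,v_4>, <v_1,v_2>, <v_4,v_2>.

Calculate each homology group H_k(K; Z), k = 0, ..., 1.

Take the total order v_0 < v_1 < v_2 < v_3 < v_4 on the vertex set. Then K (dimension 1) consists of the simplices:

  0-simplices (5): [v_0], [v_1], [v_2], [v_3], [v_4]
  1-simplices (5): [v_0,v_1], [v_0,v_3], [v_1,v_2], [v_2,v_4], [v_3,v_4]

Hence C_0 ≅ Z^5, C_1 ≅ Z^5.

The boundary map ∂_1: C_1 → C_0 sends each edge [p,q] (with p < q) to q − p.
As a 5×5 matrix over Z this has rank 4, with invariant factors (1,1,1,1).

Now H_k = ker ∂_k / im ∂_{k+1}, so:

  H_0: rank C_0 − rank ∂_1 = 5 − 4 = 1, and the invariant factors of ∂_1 are all 1, so H_0 = Z.
  H_1: rank ker ∂_1 − rank ∂_2 = (5 − 4) − 0 = 1, and there is no ∂_2, so H_1 = Z.

(K is a triangulation of the circle S^1.)

H_0 ≅ Z,  H_1 ≅ Z.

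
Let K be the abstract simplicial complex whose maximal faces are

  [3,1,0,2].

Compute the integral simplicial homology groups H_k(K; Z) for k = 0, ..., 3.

H_0 ≅ Z,  H_1 = 0,  H_2 = 0,  H_3 = 0.

Take the total order 0 < 1 < 2 < 3 on the vertex set. Then K (dimension 3) consists of the simplices:

  0-simplices (4): [0], [1], [2], [3]
  1-simplices (6): [0,1], [0,2], [0,3], [1,2], [1,3], [2,3]
  2-simplices (4): [0,1,2], [0,1,3], [0,2,3], [1,2,3]
  3-simplices (1): [0,1,2,3]

so the chain groups are C_0 ≅ Z^4, C_1 ≅ Z^6, C_2 ≅ Z^4, C_3 ≅ Z^1.

∂_1: C_1 → C_0 maps an edge to its endpoints' difference, ∂[p,q] = q − p. For instance
  ∂[2,3] = [3] − [2].
The 4×6 boundary matrix has rank 3 and Smith normal form diag(1,1,1).

∂_2: C_2 → C_1 maps a triangle to the signed sum of its edges. For instance
  ∂[1,2,3] = [2,3] − [1,3] + [1,2],
  ∂[0,1,3] = [1,3] − [0,3] + [0,1].
As a 6×4 matrix over Z this has rank 3, with invariant factors (1,1,1).

∂_3: C_3 → C_2 sends each 3-simplex σ to the alternating sum Σ_i (−1)^i (σ with its i-th vertex removed). For instance
  ∂[0,1,2,3] = [1,2,3] − [0,2,3] + [0,1,3] − [0,1,2].
The 4×1 boundary matrix has rank 1 and Smith normal form diag(1).

From H_k ≅ ker(∂_k) / im(∂_{k+1}) we obtain:

  H_0: rank C_0 − rank ∂_1 = 4 − 3 = 1, and the invariant factors of ∂_1 are all 1, so H_0 = Z.
  H_1: rank ker ∂_1 − rank ∂_2 = (6 − 3) − 3 = 0, and the invariant factors of ∂_2 are all 1, so H_1 = 0.
  H_2: rank ker ∂_2 − rank ∂_3 = (4 − 3) − 1 = 0, and the invariant factors of ∂_3 are all 1, so H_2 = 0.
  H_3: rank ker ∂_3 − rank ∂_4 = (1 − 1) − 0 = 0, and there is no ∂_4, so H_3 = 0.

As a check, the Euler characteristic is 4 − 6 + 4 − 1 = 1, which agrees with 1 − 0 + 0 − 0 = 1.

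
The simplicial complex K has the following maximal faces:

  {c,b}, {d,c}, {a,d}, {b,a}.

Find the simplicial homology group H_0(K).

H_0 ≅ Z.

Take the total order a < b < c < d on the vertex set. Then K (dimension 1) consists of the simplices:

  0-simplices (4): a, b, c, d
  1-simplices (4): ab, ad, bc, cd

giving chain groups C_0 ≅ Z^4, C_1 ≅ Z^4.

Boundary ∂_1: C_1 → C_0 maps an edge to its endpoints' difference, ∂[p,q] = q − p.
This gives a 4×4 integer matrix of rank 3; reducing to Smith normal form yields diagonal entries (1,1,1).

Reading off H_k = ker ∂_k / im ∂_{k+1}:

  H_0: rank C_0 − rank ∂_1 = 4 − 3 = 1, and the invariant factors of ∂_1 are all 1, so H_0 = Z.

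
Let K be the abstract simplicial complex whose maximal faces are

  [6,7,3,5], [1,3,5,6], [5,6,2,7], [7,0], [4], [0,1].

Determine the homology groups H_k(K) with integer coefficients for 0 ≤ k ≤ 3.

K has 8 vertices, 14 edges, 10 triangles, 3 3-simplices.
rank ∂_0 = 0, rank ∂_1 = 6 ⇒ b_0 = 8 − 0 − 6 = 2; all invariant factors of ∂_1 are 1 so no torsion. So H_0 ≅ Z^2.
rank ∂_1 = 6, rank ∂_2 = 7 ⇒ b_1 = 14 − 6 − 7 = 1; all invariant factors of ∂_2 are 1 so no torsion. So H_1 ≅ Z.
rank ∂_2 = 7, rank ∂_3 = 3 ⇒ b_2 = 10 − 7 − 3 = 0; all invariant factors of ∂_3 are 1 so no torsion. So H_2 ≅ 0.
rank ∂_3 = 3, rank ∂_4 = 0 ⇒ b_3 = 3 − 3 − 0 = 0. So H_3 ≅ 0.

H_0 ≅ Z^2,  H_1 ≅ Z,  H_2 = 0,  H_3 = 0.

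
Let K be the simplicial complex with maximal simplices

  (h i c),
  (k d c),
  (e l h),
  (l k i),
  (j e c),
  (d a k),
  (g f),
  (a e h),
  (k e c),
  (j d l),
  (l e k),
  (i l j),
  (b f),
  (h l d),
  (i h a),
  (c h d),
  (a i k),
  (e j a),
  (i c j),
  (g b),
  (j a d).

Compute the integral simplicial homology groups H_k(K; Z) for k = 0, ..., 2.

Take the total order a < b < c < d < e < f < g < h < i < j < k < l on the vertex set. Then K (dimension 2) consists of the simplices:

  0-simplices (12): a, b, c, d, e, f, g, h, i, j, k, l
  1-simplices (30): ad, ae, ah, ai, aj, ak, bf, bg, cd, ce, ch, ci, cj, ck, dh, dj, dk, dl, eh, ej, ek, el, fg, hi, hl, ij, ik, il, jl, kl
  2-simplices (18): adj, adk, aeh, aej, ahi, aik, cdh, cdk, cej, cek, chi, cij, dhl, djl, ehl, ekl, ijl, ikl

Hence C_0 ≅ Z^12, C_1 ≅ Z^30, C_2 ≅ Z^18.

The boundary map ∂_1: C_1 → C_0 sends each edge [p,q] (with p < q) to q − p. For instance
  ∂el = l − e.
The 12×30 boundary matrix has rank 10 and Smith normal form diag(1,1,1,1,1,1,1,1,1,1).

∂_2: C_2 → C_1 sends each 2-simplex [p,q,r] to [q,r] − [p,r] + [p,q]. For instance
  ∂cdk = dk − ck + cd,
  ∂aeh = eh − ah + ae.
The 30×18 boundary matrix has rank 17 and Smith normal form diag(1,1,1,1,1,1,1,1,1,1,1,1,1,1,1,1,1).

Now H_k = ker ∂_k / im ∂_{k+1}, so:

  H_0: rank C_0 − rank ∂_1 = 12 − 10 = 2, and the invariant factors of ∂_1 are all 1, so H_0 = Z^2.
  H_1: rank ker ∂_1 − rank ∂_2 = (30 − 10) − 17 = 3, and the invariant factors of ∂_2 are all 1, so H_1 = Z^3.
  H_2: rank ker ∂_2 − rank ∂_3 = (18 − 17) − 0 = 1, and there is no ∂_3, so H_2 = Z.

H_0 ≅ Z^2,  H_1 ≅ Z^3,  H_2 ≅ Z.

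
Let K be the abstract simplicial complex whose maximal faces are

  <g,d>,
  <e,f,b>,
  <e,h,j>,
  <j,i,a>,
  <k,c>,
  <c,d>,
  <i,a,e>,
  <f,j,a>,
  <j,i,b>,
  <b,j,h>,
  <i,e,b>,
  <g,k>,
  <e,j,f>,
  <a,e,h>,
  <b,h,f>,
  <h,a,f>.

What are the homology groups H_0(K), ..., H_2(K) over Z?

Order the vertices as a < b < c < d < e < f < g < h < i < j < k. Listing each simplex with vertices in this order, K has dimension 2 with simplices:

  0-simplices (11): a, b, c, d, e, f, g, h, i, j, k
  1-simplices (22): ae, af, ah, ai, aj, be, bf, bh, bi, bj, cd, ck, dg, ef, eh, ei, ej, fh, fj, gk, hj, ij
  2-simplices (12): aeh, aei, afh, afj, aij, bef, bei, bfh, bhj, bij, efj, ehj

so the chain groups are C_0 ≅ Z^11, C_1 ≅ Z^22, C_2 ≅ Z^12.

∂_1: C_1 → C_0 is given by ∂[p,q] = [q] − [p].
The resulting 11×22 matrix has rank 9, and its Smith normal form has invariant factors (1,1,1,1,1,1,1,1,1).

The boundary map ∂_2: C_2 → C_1 maps a triangle to the signed sum of its edges. For instance
  ∂afj = fj − aj + af,
  ∂bei = ei − bi + be.
The 22×12 boundary matrix has rank 12 and Smith normal form diag(1,1,1,1,1,1,1,1,1,1,1,2).

Computing H_k = (kernel of ∂_k) / (image of ∂_{k+1}):

  H_0: rank C_0 − rank ∂_1 = 11 − 9 = 2, and the invariant factors of ∂_1 are all 1, so H_0 = Z^2.
  H_1: rank ker ∂_1 − rank ∂_2 = (22 − 9) − 12 = 1, and ∂_2 has invariant factor 2 > 1, so H_1 = Z × Z/2.
  H_2: rank ker ∂_2 − rank ∂_3 = (12 − 12) − 0 = 0, and there is no ∂_3, so H_2 = 0.

As a check, the Euler characteristic is 11 − 22 + 12 = 1, which agrees with 2 − 1 + 0 = 1.
(K is a triangulation of the disjoint union of the circle S^1 and the real projective plane RP^2.)

H_0 ≅ Z^2,  H_1 ≅ Z × Z/2,  H_2 = 0.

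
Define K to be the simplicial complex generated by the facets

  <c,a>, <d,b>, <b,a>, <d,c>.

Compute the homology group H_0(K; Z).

K has 4 vertices, 4 edges.
rank ∂_0 = 0, rank ∂_1 = 3 ⇒ b_0 = 4 − 0 − 3 = 1; all invariant factors of ∂_1 are 1 so no torsion. So H_0 ≅ Z.

H_0 = Z.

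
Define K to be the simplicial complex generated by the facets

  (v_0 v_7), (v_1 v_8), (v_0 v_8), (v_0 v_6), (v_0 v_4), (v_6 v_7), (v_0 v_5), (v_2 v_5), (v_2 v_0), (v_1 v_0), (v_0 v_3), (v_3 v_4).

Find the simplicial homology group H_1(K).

H_1 = Z^4.

We work with the vertex ordering v_0 < v_1 < v_2 < v_3 < v_4 < v_5 < v_6 < v_7 < v_8. The simplices of K, each written with vertices in increasing order, are:

  0-simplices (9): [v_0], [v_1], [v_2], [v_3], [v_4], [v_5], [v_6], [v_7], [v_8]
  1-simplices (12): [v_0,v_1], [v_0,v_2], [v_0,v_3], [v_0,v_4], [v_0,v_5], [v_0,v_6], [v_0,v_7], [v_0,v_8], [v_1,v_8], [v_2,v_5], [v_3,v_4], [v_6,v_7]

Hence C_0 ≅ Z^9, C_1 ≅ Z^12.

The boundary map ∂_1: C_1 → C_0 maps an edge to its endpoints' difference, ∂[p,q] = q − p.
This gives a 9×12 integer matrix of rank 8; reducing to Smith normal form yields diagonal entries (1,1,1,1,1,1,1,1).

Now H_k = ker ∂_k / im ∂_{k+1}, so:

  H_1: rank ker ∂_1 − rank ∂_2 = (12 − 8) − 0 = 4, and there is no ∂_2, so H_1 ≅ Z^4.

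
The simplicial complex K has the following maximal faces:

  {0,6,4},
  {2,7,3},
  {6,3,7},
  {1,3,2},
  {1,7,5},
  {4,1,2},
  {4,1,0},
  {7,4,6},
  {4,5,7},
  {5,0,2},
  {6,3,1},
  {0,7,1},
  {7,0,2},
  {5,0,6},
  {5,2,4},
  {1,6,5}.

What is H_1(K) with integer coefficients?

H_1 = Z^2.

Fix the vertex order 0 < 1 < 2 < 3 < 4 < 5 < 6 < 7 and write every simplex with vertices in increasing order. Then dim K = 2 and the simplices of K are:

  0-simplices (8): [0], [1], [2], [3], [4], [5], [6], [7]
  1-simplices (24): (24 of them)
  2-simplices (16): [0,1,4], [0,1,7], [0,2,5], [0,2,7], [0,4,6], [0,5,6], [1,2,3], [1,2,4], [1,3,6], [1,5,6], [1,5,7], [2,3,7], [2,4,5], [3,6,7], [4,5,7], [4,6,7]

so the chain groups are C_0 ≅ Z^8, C_1 ≅ Z^24, C_2 ≅ Z^16.

Boundary ∂_1: C_1 → C_0 maps an edge to its endpoints' difference, ∂[p,q] = q − p.
The 8×24 boundary matrix has rank 7 and Smith normal form diag(1,1,1,1,1,1,1).

∂_2: C_2 → C_1 sends each 2-simplex [p,q,r] to [q,r] − [p,r] + [p,q]. For instance
  ∂[4,6,7] = [6,7] − [4,7] + [4,6],
  ∂[1,3,6] = [3,6] − [1,6] + [1,3].
This gives a 24×16 integer matrix of rank 15; reducing to Smith normal form yields diagonal entries (1,1,1,1,1,1,1,1,1,1,1,1,1,1,1).

Computing H_k = (kernel of ∂_k) / (image of ∂_{k+1}):

  H_1: rank ker ∂_1 − rank ∂_2 = (24 − 7) − 15 = 2, and the invariant factors of ∂_2 are all 1, so H_1 ≅ Z^2.

(K is a triangulation of the torus T^2.)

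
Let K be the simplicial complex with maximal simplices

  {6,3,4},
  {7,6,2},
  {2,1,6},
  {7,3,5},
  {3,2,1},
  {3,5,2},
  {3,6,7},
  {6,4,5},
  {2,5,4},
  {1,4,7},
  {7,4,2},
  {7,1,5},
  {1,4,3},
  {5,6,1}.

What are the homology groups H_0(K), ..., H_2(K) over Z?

Fix the vertex order 1 < 2 < 3 < 4 < 5 < 6 < 7 and write every simplex with vertices in increasing order. Then dim K = 2 and the simplices of K are:

  0-simplices (7): [1], [2], [3], [4], [5], [6], [7]
  1-simplices (21): [1,2], [1,3], [1,4], [1,5], [1,6], [1,7], [2,3], [2,4], [2,5], [2,6], [2,7], [3,4], [3,5], [3,6], [3,7], [4,5], [4,6], [4,7], [5,6], [5,7], [6,7]
  2-simplices (14): [1,2,3], [1,2,6], [1,3,4], [1,4,7], [1,5,6], [1,5,7], [2,3,5], [2,4,5], [2,4,7], [2,6,7], [3,4,6], [3,5,7], [3,6,7], [4,5,6]

so the chain groups are C_0 ≅ Z^7, C_1 ≅ Z^21, C_2 ≅ Z^14.

∂_1: C_1 → C_0 maps an edge to its endpoints' difference, ∂[p,q] = q − p. For instance
  ∂[2,7] = [7] − [2].
The resulting 7×21 matrix has rank 6, and its Smith normal form has invariant factors (1,1,1,1,1,1).

∂_2: C_2 → C_1 sends each 2-simplex [p,q,r] to [q,r] − [p,r] + [p,q]. For instance
  ∂[3,4,6] = [4,6] − [3,6] + [3,4],
  ∂[2,3,5] = [3,5] − [2,5] + [2,3].
The 21×14 boundary matrix has rank 13 and Smith normal form diag(1,1,1,1,1,1,1,1,1,1,1,1,1).

Computing H_k = (kernel of ∂_k) / (image of ∂_{k+1}):

  H_0: rank C_0 − rank ∂_1 = 7 − 6 = 1, and the invariant factors of ∂_1 are all 1, so H_0 = Z.
  H_1: rank ker ∂_1 − rank ∂_2 = (21 − 6) − 13 = 2, and the invariant factors of ∂_2 are all 1, so H_1 = Z^2.
  H_2: rank ker ∂_2 − rank ∂_3 = (14 − 13) − 0 = 1, and there is no ∂_3, so H_2 = Z.

H_0 = Z,  H_1 = Z^2,  H_2 = Z.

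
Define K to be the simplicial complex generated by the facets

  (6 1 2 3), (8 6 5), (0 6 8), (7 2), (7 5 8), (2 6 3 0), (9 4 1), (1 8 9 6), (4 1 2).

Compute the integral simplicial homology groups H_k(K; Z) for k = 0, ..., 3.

H_0 = Z,  H_1 = Z,  H_2 = 0,  H_3 = 0.

K has 10 vertices, 23 edges, 16 triangles, 3 3-simplices.
rank ∂_0 = 0, rank ∂_1 = 9 ⇒ b_0 = 10 − 0 − 9 = 1; all invariant factors of ∂_1 are 1 so no torsion. So H_0 = Z.
rank ∂_1 = 9, rank ∂_2 = 13 ⇒ b_1 = 23 − 9 − 13 = 1; all invariant factors of ∂_2 are 1 so no torsion. So H_1 = Z.
rank ∂_2 = 13, rank ∂_3 = 3 ⇒ b_2 = 16 − 13 − 3 = 0; all invariant factors of ∂_3 are 1 so no torsion. So H_2 = 0.
rank ∂_3 = 3, rank ∂_4 = 0 ⇒ b_3 = 3 − 3 − 0 = 0. So H_3 = 0.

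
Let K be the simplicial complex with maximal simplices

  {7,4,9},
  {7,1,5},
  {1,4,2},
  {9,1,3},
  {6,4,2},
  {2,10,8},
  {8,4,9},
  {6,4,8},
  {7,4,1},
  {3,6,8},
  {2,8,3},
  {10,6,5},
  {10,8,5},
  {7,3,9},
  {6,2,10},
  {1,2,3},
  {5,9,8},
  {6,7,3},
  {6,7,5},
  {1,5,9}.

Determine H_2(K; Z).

We work with the vertex ordering 1 < 2 < 3 < 4 < 5 < 6 < 7 < 8 < 9 < 10. The simplices of K, each written with vertices in increasing order, are:

  0-simplices (10): [1], [2], [3], [4], [5], [6], [7], [8], [9], [10]
  1-simplices (30): (30 of them)
  2-simplices (20): (20 of them)

so the chain groups are C_0 ≅ Z^10, C_1 ≅ Z^30, C_2 ≅ Z^20.

Boundary ∂_1: C_1 → C_0 is given by ∂[p,q] = [q] − [p]. For instance
  ∂[5,9] = [9] − [5].
The 10×30 boundary matrix has rank 9 and Smith normal form diag(1,1,1,1,1,1,1,1,1).

∂_2: C_2 → C_1 sends each 2-simplex [p,q,r] to [q,r] − [p,r] + [p,q]. For instance
  ∂[1,3,9] = [3,9] − [1,9] + [1,3],
  ∂[1,2,3] = [2,3] − [1,3] + [1,2].
The 30×20 boundary matrix has rank 20 and Smith normal form diag(1,1,1,1,1,1,1,1,1,1,1,1,1,1,1,1,1,1,1,2).

Computing H_k = (kernel of ∂_k) / (image of ∂_{k+1}):

  H_2: rank ker ∂_2 − rank ∂_3 = (20 − 20) − 0 = 0, and there is no ∂_3, so H_2 ≅ 0.

(K is a triangulation of the Klein bottle.)

H_2 ≅ 0.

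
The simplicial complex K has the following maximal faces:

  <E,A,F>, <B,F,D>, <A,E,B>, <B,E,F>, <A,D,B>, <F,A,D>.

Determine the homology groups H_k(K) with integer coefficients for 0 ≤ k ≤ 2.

H_0 ≅ Z,  H_1 = 0,  H_2 ≅ Z.

Fix the vertex order A < B < D < E < F and write every simplex with vertices in increasing order. Then dim K = 2 and the simplices of K are:

  0-simplices (5): A, B, D, E, F
  1-simplices (9): AB, AD, AE, AF, BD, BE, BF, DF, EF
  2-simplices (6): ABD, ABE, ADF, AEF, BDF, BEF

so the chain groups are C_0 ≅ Z^5, C_1 ≅ Z^9, C_2 ≅ Z^6.

Boundary ∂_1: C_1 → C_0 maps an edge to its endpoints' difference, ∂[p,q] = q − p. For instance
  ∂BD = D − B.
The resulting 5×9 matrix has rank 4, and its Smith normal form has invariant factors (1,1,1,1).

Boundary ∂_2: C_2 → C_1 sends each 2-simplex [p,q,r] to [q,r] − [p,r] + [p,q]. For instance
  ∂ABE = BE − AE + AB,
  ∂BDF = DF − BF + BD.
As a 9×6 matrix over Z this has rank 5, with invariant factors (1,1,1,1,1).

From H_k ≅ ker(∂_k) / im(∂_{k+1}) we obtain:

  H_0: rank C_0 − rank ∂_1 = 5 − 4 = 1, and the invariant factors of ∂_1 are all 1, so H_0 ≅ Z.
  H_1: rank ker ∂_1 − rank ∂_2 = (9 − 4) − 5 = 0, and the invariant factors of ∂_2 are all 1, so H_1 ≅ 0.
  H_2: rank ker ∂_2 − rank ∂_3 = (6 − 5) − 0 = 1, and there is no ∂_3, so H_2 ≅ Z.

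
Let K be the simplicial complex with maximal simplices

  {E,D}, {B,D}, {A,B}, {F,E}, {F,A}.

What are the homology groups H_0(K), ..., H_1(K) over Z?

H_0 = Z,  H_1 = Z.

We work with the vertex ordering A < B < D < E < F. The simplices of K, each written with vertices in increasing order, are:

  0-simplices (5): A, B, D, E, F
  1-simplices (5): AB, AF, BD, DE, EF

giving chain groups C_0 ≅ Z^5, C_1 ≅ Z^5.

∂_1: C_1 → C_0 is given by ∂[p,q] = [q] − [p]. For instance
  ∂EF = F − E.
The resulting 5×5 matrix has rank 4, and its Smith normal form has invariant factors (1,1,1,1).

Now H_k = ker ∂_k / im ∂_{k+1}, so:

  H_0: rank C_0 − rank ∂_1 = 5 − 4 = 1, and the invariant factors of ∂_1 are all 1, so H_0 = Z.
  H_1: rank ker ∂_1 − rank ∂_2 = (5 − 4) − 0 = 1, and there is no ∂_2, so H_1 = Z.

As a check, the Euler characteristic is 5 − 5 = 0, which agrees with 1 − 1 = 0.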